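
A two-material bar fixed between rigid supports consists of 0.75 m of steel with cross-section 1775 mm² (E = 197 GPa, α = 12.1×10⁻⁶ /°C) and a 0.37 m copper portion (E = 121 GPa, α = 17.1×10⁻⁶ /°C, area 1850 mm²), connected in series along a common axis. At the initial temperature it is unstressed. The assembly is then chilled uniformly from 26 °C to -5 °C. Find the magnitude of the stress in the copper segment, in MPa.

σ ≈ 68 MPa (tensile)

With the walls removed the bar would change length by δ_free = Σ αᵢΔT Lᵢ = 12.1×10⁻⁶×31×750 + 17.1×10⁻⁶×31×370 = 0.4775 mm.
The rigid supports impose zero overall length change; the single axial force P common to all segments must satisfy P Σ Lᵢ/(AᵢEᵢ) = δ_free.
Σ Lᵢ/(AᵢEᵢ) = 750/(1775×197×10³) + 370/(1850×121×10³) = 3.798×10⁻⁶ mm/N.
Hence P = δ_free / Σ(L/AE) = 0.4775/3.798×10⁻⁶ = 125.7 kN (tensile).
σ_{copper} = P / A = 125700 / 1850 = 67.96 MPa.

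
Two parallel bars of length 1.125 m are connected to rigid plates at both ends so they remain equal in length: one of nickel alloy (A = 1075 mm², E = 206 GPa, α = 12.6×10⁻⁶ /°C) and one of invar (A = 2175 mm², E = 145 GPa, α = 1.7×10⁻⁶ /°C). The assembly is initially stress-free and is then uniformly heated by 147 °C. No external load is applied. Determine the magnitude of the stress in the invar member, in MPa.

Equilibrium of a rigid end plate with no external load gives equal and opposite internal forces ±P in the two members. Since α_{nickel alloy} > α_{invar}, heating drives the nickel alloy into compression and the invar into tension.
Setting the final lengths equal and cancelling L: (α₁ − α₂)ΔT = P/(A₁E₁) + P/(A₂E₂).
|α₁ − α₂|·ΔT = 10.9×10⁻⁶ × 147 = 0.001602.
1/(A₁E₁) + 1/(A₂E₂) = 1/(1075×206×10³) + 1/(2175×145×10³) = 7.687×10⁻⁹ N⁻¹.
P = 0.001602 / 7.687×10⁻⁹ = 208500 N = 208.5 kN.
σ_{invar} = P/A₂ = 208500/2175 = 95.84 MPa, tensile.

σ ≈ 95.8 MPa (tensile)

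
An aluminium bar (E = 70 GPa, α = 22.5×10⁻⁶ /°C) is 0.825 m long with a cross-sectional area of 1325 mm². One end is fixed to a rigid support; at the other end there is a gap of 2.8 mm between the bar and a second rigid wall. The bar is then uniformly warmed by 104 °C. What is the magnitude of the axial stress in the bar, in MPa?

Unrestrained expansion: δ_free = αΔT L = 22.5×10⁻⁶ × 104 × 825 = 1.93 mm.
Since δ_free = 1.93 mm is less than the 2.8 mm gap, the bar never touches the wall. No axial force develops.

σ ≈ 0 MPa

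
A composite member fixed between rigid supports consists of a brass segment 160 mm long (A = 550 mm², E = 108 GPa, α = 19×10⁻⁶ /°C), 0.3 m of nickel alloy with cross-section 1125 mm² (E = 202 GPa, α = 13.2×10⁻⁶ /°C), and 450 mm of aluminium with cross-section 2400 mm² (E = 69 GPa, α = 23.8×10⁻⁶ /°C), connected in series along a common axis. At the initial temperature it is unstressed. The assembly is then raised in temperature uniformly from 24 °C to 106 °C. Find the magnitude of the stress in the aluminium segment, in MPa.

σ ≈ 89.9 MPa (compressive)

If the supports were absent, the total length change would be Σ αᵢΔT Lᵢ = 19×10⁻⁶×82×160 + 13.2×10⁻⁶×82×300 + 23.8×10⁻⁶×82×450 = 1.452 mm.
The rigid supports impose zero overall length change; the single axial force P common to all segments must satisfy P Σ Lᵢ/(AᵢEᵢ) = δ_free.
The series flexibility is Σ Lᵢ/(AᵢEᵢ) = 160/(550×108×10³) + 300/(1125×202×10³) + 450/(2400×69×10³) = 6.731×10⁻⁶ mm/N.
Hence P = δ_free / Σ(L/AE) = 1.452/6.731×10⁻⁶ = 215.7 kN (compressive).
σ_{aluminium} = P / A = 215700 / 2400 = 89.89 MPa.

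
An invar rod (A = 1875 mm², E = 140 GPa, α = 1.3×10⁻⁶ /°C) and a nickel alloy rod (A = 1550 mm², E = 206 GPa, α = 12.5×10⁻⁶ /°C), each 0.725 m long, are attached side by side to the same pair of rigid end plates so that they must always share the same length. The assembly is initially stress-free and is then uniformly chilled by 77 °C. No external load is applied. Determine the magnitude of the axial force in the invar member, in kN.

Equilibrium of a rigid end plate with no external load gives equal and opposite internal forces ±P in the two members. Since α_{nickel alloy} > α_{invar}, cooling drives the nickel alloy into tension and the invar into compression.
Equating the net (thermal + elastic) strains gives |α₁ − α₂|·ΔT = P·[1/(A₁E₁) + 1/(A₂E₂)].
|α₁ − α₂|·ΔT = 11.2×10⁻⁶ × 77 = 0.0008624.
1/(A₁E₁) + 1/(A₂E₂) = 1/(1875×140×10³) + 1/(1550×206×10³) = 6.941×10⁻⁹ N⁻¹.
P = 0.0008624 / 6.941×10⁻⁹ = 124200 N = 124.2 kN.

P ≈ 124 kN (compressive in the invar)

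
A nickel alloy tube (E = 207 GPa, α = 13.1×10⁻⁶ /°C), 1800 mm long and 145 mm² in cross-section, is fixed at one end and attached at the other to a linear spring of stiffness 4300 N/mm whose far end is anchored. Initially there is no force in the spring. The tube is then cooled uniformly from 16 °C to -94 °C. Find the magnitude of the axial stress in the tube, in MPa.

Free thermal contraction: δ_free = αΔT L = 13.1×10⁻⁶ × 110 × 1800 = 2.594 mm.
With a force P in the spring, the elastic change of the tube is PL/(AE) and that of the spring is P/k; compatibility requires their sum to equal δ_free.
So P = δ_free / [L/(AE) + 1/k] = 2.594 / [ 1800/(145×207×10³) + 1/(4300) ].
P = 2.594 / 0.0002925 = 8867 N.
σ = P/A = 8867/145 = 61.15 MPa.

σ ≈ 61.2 MPa (tensile)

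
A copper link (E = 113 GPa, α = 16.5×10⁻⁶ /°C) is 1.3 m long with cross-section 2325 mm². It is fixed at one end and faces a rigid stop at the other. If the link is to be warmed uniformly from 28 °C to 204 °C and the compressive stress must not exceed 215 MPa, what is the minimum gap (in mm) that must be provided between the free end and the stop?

With no wall the link would lengthen by αΔT L = 16.5×10⁻⁶ × 176 × 1300 = 3.775 mm.
A stress of 215 MPa corresponds to the wall pushing the link back by σL/E = 215×1300/(113×10³) = 2.473 mm.
The gap must absorb the remainder: g_min = 3.775 − 2.473 = 1.302 mm.

g ≈ 1.3 mm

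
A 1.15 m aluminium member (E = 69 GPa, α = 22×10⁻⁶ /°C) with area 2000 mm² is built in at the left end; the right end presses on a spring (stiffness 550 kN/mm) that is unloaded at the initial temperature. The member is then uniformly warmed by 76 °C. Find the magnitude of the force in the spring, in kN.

P ≈ 189 kN

If the spring were absent the member would lengthen by αΔT L = 22×10⁻⁶ × 76 × 1150 = 1.923 mm.
Let P be the compressive force at the spring. The member shortens elastically by PL/(AE) and the spring compresses by P/k; together these equal δ_free.
So P = δ_free / [L/(AE) + 1/k] = 1.923 / [ 1150/(2000×69×10³) + 1/(550×10³) ].
P = 1.923 / 1.015×10⁻⁵ = 189400 N.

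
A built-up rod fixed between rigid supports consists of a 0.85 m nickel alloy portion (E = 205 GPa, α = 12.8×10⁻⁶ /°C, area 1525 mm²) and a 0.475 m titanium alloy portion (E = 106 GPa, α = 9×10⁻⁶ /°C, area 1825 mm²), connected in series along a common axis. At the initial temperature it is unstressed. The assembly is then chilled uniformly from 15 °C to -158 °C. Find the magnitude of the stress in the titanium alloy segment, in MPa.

σ ≈ 278 MPa (tensile)

Free thermal contraction of the whole bar: Σ αᵢΔT Lᵢ = 12.8×10⁻⁶×173×850 + 9×10⁻⁶×173×475 = 2.622 mm.
The rigid supports impose zero overall length change; the single axial force P common to all segments must satisfy P Σ Lᵢ/(AᵢEᵢ) = δ_free.
Σ Lᵢ/(AᵢEᵢ) = 850/(1525×205×10³) + 475/(1825×106×10³) = 5.174×10⁻⁶ mm/N.
Hence P = δ_free / Σ(L/AE) = 2.622/5.174×10⁻⁶ = 506.7 kN (tensile).
σ_{titanium alloy} = P / A = 506700 / 1825 = 277.6 MPa.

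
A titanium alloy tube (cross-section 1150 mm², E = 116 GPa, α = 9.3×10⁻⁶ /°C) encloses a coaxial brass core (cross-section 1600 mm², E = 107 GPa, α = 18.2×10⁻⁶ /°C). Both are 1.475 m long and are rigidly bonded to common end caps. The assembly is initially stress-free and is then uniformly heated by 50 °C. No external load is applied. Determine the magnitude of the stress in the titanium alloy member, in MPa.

Equilibrium of a rigid end plate with no external load gives equal and opposite internal forces ±P in the two members. Since α_{brass} > α_{titanium alloy}, heating drives the brass into compression and the titanium alloy into tension.
Compatibility of the two members (thermal + elastic change equal): (α₁ − α₂)ΔT = P·[1/(A₁E₁) + 1/(A₂E₂)].
|α₁ − α₂|·ΔT = 8.9×10⁻⁶ × 50 = 0.000445.
1/(A₁E₁) + 1/(A₂E₂) = 1/(1150×116×10³) + 1/(1600×107×10³) = 1.334×10⁻⁸ N⁻¹.
P = 0.000445 / 1.334×10⁻⁸ = 33360 N = 33.36 kN.
σ_{titanium alloy} = P/A₁ = 33360/1150 = 29.01 MPa, tensile.

σ ≈ 29 MPa (tensile)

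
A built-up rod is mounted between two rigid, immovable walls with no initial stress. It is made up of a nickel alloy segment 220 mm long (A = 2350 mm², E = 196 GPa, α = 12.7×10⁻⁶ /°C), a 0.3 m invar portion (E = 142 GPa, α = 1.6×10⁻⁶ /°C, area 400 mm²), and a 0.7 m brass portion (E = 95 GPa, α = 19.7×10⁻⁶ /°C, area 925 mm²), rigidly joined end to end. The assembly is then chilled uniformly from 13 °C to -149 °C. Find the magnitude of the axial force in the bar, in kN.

P ≈ 201 kN (tensile)

If the supports were absent, the total length change would be Σ αᵢΔT Lᵢ = 12.7×10⁻⁶×162×220 + 1.6×10⁻⁶×162×300 + 19.7×10⁻⁶×162×700 = 2.764 mm.
The walls prevent any net length change, so an axial force P (same in every segment) develops. Compatibility: P · Σ Lᵢ/(AᵢEᵢ) = δ_free.
Σ Lᵢ/(AᵢEᵢ) = 220/(2350×196×10³) + 300/(400×142×10³) + 700/(925×95×10³) = 1.373×10⁻⁵ mm/N.
Hence P = δ_free / Σ(L/AE) = 2.764/1.373×10⁻⁵ = 201.4 kN (tensile).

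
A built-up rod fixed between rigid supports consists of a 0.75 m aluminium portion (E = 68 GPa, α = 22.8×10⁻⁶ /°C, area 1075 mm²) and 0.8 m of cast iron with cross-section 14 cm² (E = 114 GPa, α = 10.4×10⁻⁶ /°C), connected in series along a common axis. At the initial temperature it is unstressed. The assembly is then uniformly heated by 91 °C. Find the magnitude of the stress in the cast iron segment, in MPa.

σ ≈ 108 MPa (compressive)

Free thermal expansion of the whole bar: Σ αᵢΔT Lᵢ = 22.8×10⁻⁶×91×750 + 10.4×10⁻⁶×91×800 = 2.313 mm.
The rigid supports impose zero overall length change; the single axial force P common to all segments must satisfy P Σ Lᵢ/(AᵢEᵢ) = δ_free.
Σ Lᵢ/(AᵢEᵢ) = 750/(1075×68×10³) + 800/(1400×114×10³) = 1.527×10⁻⁵ mm/N.
P = 2.313 / 1.527×10⁻⁵ = 151500 N = 151.5 kN, compressive.
σ_{cast iron} = P / A = 151500 / 1400 = 108.2 MPa.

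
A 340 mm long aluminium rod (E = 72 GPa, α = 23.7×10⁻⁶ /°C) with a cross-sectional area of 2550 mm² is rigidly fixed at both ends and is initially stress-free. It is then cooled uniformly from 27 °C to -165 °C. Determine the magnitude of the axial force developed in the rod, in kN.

Full restraint means ε = 0, so the stress is σ = EαΔT = 72×10³ × 23.7×10⁻⁶ × 192 = 327.6 MPa.
Then P = σA = 327.6 × 2550 mm² = 835.5 kN, tensile.

P ≈ 835 kN (tensile)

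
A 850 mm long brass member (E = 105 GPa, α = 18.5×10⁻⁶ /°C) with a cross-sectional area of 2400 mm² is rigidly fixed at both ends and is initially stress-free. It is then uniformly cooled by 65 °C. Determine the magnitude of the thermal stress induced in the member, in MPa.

The supports are rigid, so the total axial strain is zero. The restrained thermal strain is ε = αΔT = 18.5×10⁻⁶ × 65 = 1202.5×10⁻⁶.
σ = EαΔT = 105×10³ × 18.5×10⁻⁶ × 65 = 126.3 MPa (tensile; the member is trying to contract).

σ ≈ 126 MPa (tensile)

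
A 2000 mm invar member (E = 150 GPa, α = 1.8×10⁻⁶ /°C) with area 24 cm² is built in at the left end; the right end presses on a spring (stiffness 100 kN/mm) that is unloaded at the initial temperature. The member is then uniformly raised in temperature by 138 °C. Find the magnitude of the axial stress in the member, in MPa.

σ ≈ 13.3 MPa (compressive)

If the spring were absent the member would lengthen by αΔT L = 1.8×10⁻⁶ × 138 × 2000 = 0.4968 mm.
With a force P in the spring, the elastic change of the member is PL/(AE) and that of the spring is P/k; compatibility requires their sum to equal δ_free.
So P = δ_free / [L/(AE) + 1/k] = 0.4968 / [ 2000/(2400×150×10³) + 1/(100×10³) ].
P = 0.4968 / 1.556×10⁻⁵ = 31940 N.
σ = P/A = 31940/2400 = 13.31 MPa.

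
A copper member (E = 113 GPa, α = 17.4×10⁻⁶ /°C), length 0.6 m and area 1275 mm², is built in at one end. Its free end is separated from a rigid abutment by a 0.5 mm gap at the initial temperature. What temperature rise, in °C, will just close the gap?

The gap closes when αΔT L = 0.5 mm, since the member is still unstressed at that instant.
ΔT = 0.5 / (17.4×10⁻⁶ × 600) = 47.89 °C.

ΔT ≈ 47.9 °C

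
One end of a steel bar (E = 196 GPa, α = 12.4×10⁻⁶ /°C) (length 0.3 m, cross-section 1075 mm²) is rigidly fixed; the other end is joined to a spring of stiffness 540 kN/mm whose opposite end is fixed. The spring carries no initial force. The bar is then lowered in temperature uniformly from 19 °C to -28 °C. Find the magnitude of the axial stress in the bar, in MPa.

σ ≈ 49.7 MPa (tensile)

Free thermal contraction: δ_free = αΔT L = 12.4×10⁻⁶ × 47 × 300 = 0.1748 mm.
With a force P in the spring, the elastic change of the bar is PL/(AE) and that of the spring is P/k; compatibility requires their sum to equal δ_free.
So P = δ_free / [L/(AE) + 1/k] = 0.1748 / [ 300/(1075×196×10³) + 1/(540×10³) ].
P = 0.1748 / 3.276×10⁻⁶ = 53380 N.
σ = P/A = 53380/1075 = 49.65 MPa.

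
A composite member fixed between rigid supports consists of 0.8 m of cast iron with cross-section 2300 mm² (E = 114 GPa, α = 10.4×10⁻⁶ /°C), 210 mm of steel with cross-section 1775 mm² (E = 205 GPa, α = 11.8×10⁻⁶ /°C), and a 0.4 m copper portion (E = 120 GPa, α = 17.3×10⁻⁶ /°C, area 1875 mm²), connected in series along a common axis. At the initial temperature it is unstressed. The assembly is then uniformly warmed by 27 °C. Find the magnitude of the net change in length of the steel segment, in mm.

Free thermal expansion of the whole bar: Σ αᵢΔT Lᵢ = 10.4×10⁻⁶×27×800 + 11.8×10⁻⁶×27×210 + 17.3×10⁻⁶×27×400 = 0.4784 mm.
Since the ends are fixed, an axial force P builds up, equal in every segment, with P · Σ Lᵢ/(AᵢEᵢ) = δ_free.
The series flexibility is Σ Lᵢ/(AᵢEᵢ) = 800/(2300×114×10³) + 210/(1775×205×10³) + 400/(1875×120×10³) = 5.406×10⁻⁶ mm/N.
So P = 0.4784 / 5.406×10⁻⁶ = 88.49 kN, compressive.
For the steel segment, free thermal change = 11.8×10⁻⁶×27×210 = 0.06691 mm and elastic change from P = 88490×210/(1775×205×10³) = 0.05107 mm; these oppose, so the net change is 0.0158 mm (segment lengthens).

|ΔL| ≈ 0.0158 mm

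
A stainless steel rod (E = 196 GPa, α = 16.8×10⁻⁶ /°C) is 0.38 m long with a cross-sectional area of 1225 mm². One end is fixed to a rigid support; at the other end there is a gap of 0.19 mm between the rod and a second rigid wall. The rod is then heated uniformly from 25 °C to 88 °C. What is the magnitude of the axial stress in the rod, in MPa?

σ ≈ 109 MPa (compressive)

Unrestrained expansion: δ_free = αΔT L = 16.8×10⁻⁶ × 63 × 380 = 0.4022 mm.
After closing the 0.19 mm clearance, 0.4022 − 0.19 = 0.2122 mm of expansion remains to be suppressed by the wall.
Compatibility: PL/(AE) = 0.2122 mm, so σ = P/A = E × (0.2122/380) = 109.4 MPa.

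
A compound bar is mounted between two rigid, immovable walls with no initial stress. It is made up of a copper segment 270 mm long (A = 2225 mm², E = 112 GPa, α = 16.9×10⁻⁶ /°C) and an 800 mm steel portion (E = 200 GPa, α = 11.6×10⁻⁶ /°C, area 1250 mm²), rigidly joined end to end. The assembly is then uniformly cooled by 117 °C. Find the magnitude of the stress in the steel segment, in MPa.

Free thermal contraction of the whole bar: Σ αᵢΔT Lᵢ = 16.9×10⁻⁶×117×270 + 11.6×10⁻⁶×117×800 = 1.62 mm.
The walls prevent any net length change, so an axial force P (same in every segment) develops. Compatibility: P · Σ Lᵢ/(AᵢEᵢ) = δ_free.
The series flexibility is Σ Lᵢ/(AᵢEᵢ) = 270/(2225×112×10³) + 800/(1250×200×10³) = 4.283×10⁻⁶ mm/N.
Hence P = δ_free / Σ(L/AE) = 1.62/4.283×10⁻⁶ = 378.1 kN (tensile).
σ_{steel} = P / A = 378100 / 1250 = 302.5 MPa.

σ ≈ 302 MPa (tensile)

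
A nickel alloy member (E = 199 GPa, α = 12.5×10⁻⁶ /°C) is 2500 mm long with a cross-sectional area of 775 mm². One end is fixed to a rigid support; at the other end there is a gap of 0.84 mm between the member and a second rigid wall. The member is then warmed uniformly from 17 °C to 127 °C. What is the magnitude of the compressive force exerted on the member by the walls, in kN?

P ≈ 160 kN

If the wall were absent the member would grow by αΔT L = 12.5×10⁻⁶ × 110 × 2500 = 3.438 mm.
The gap closes (δ_free > 0.84 mm) and the wall then resists a further 3.438 − 0.84 = 2.598 mm of expansion.
Compatibility: PL/(AE) = 2.598 mm, so σ = P/A = E × (2.598/2500) = 206.8 MPa.
P = σA = 206.8 × 775 = 160.2 kN.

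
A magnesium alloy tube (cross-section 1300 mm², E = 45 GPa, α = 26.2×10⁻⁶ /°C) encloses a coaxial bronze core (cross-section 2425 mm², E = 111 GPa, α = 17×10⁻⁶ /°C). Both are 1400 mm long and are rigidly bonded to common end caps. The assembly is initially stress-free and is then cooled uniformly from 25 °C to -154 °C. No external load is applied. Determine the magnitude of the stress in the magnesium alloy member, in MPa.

σ ≈ 60.9 MPa (tensile)

Equilibrium of a rigid end plate with no external load gives equal and opposite internal forces ±P in the two members. Since α_{magnesium alloy} > α_{bronze}, cooling drives the magnesium alloy into tension and the bronze into compression.
Setting the final lengths equal and cancelling L: (α₁ − α₂)ΔT = P/(A₁E₁) + P/(A₂E₂).
|α₁ − α₂|·ΔT = 9.2×10⁻⁶ × 179 = 0.001647.
1/(A₁E₁) + 1/(A₂E₂) = 1/(1300×45×10³) + 1/(2425×111×10³) = 2.081×10⁻⁸ N⁻¹.
P = 0.001647 / 2.081×10⁻⁸ = 79140 N = 79.14 kN.
σ_{magnesium alloy} = P/A₁ = 79140/1300 = 60.88 MPa, tensile.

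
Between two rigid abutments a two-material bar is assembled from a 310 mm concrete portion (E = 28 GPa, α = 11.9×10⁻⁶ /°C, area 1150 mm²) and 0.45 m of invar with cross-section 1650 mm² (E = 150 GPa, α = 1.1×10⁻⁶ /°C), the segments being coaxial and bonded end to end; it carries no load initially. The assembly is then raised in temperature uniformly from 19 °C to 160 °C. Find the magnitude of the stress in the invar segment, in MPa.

Free thermal expansion of the whole bar: Σ αᵢΔT Lᵢ = 11.9×10⁻⁶×141×310 + 1.1×10⁻⁶×141×450 = 0.5899 mm.
The walls prevent any net length change, so an axial force P (same in every segment) develops. Compatibility: P · Σ Lᵢ/(AᵢEᵢ) = δ_free.
Σ Lᵢ/(AᵢEᵢ) = 310/(1150×28×10³) + 450/(1650×150×10³) = 1.145×10⁻⁵ mm/N.
P = 0.5899 / 1.145×10⁻⁵ = 51540 N = 51.54 kN, compressive.
σ_{invar} = P / A = 51540 / 1650 = 31.24 MPa.

σ ≈ 31.2 MPa (compressive)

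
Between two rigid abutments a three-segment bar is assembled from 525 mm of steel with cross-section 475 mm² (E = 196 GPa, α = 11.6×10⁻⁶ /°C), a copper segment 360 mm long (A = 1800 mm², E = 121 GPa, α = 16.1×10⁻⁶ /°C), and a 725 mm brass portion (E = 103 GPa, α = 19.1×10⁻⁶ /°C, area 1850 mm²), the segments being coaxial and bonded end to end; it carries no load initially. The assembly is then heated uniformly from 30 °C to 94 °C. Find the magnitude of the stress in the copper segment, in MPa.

σ ≈ 82.5 MPa (compressive)

If the supports were absent, the total length change would be Σ αᵢΔT Lᵢ = 11.6×10⁻⁶×64×525 + 16.1×10⁻⁶×64×360 + 19.1×10⁻⁶×64×725 = 1.647 mm.
The rigid supports impose zero overall length change; the single axial force P common to all segments must satisfy P Σ Lᵢ/(AᵢEᵢ) = δ_free.
The series flexibility is Σ Lᵢ/(AᵢEᵢ) = 525/(475×196×10³) + 360/(1800×121×10³) + 725/(1850×103×10³) = 1.11×10⁻⁵ mm/N.
Hence P = δ_free / Σ(L/AE) = 1.647/1.11×10⁻⁵ = 148.4 kN (compressive).
σ_{copper} = P / A = 148400 / 1800 = 82.45 MPa.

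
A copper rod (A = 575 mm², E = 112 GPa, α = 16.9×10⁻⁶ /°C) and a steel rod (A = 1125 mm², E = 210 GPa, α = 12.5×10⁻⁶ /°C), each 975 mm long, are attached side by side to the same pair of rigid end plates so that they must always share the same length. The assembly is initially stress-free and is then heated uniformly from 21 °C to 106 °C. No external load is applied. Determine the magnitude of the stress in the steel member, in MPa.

σ ≈ 16.8 MPa (tensile)

Equilibrium of a rigid end plate with no external load gives equal and opposite internal forces ±P in the two members. Since α_{copper} > α_{steel}, heating drives the copper into compression and the steel into tension.
Setting the final lengths equal and cancelling L: (α₁ − α₂)ΔT = P/(A₁E₁) + P/(A₂E₂).
|α₁ − α₂|·ΔT = 4.4×10⁻⁶ × 85 = 0.000374.
1/(A₁E₁) + 1/(A₂E₂) = 1/(575×112×10³) + 1/(1125×210×10³) = 1.976×10⁻⁸ N⁻¹.
P = 0.000374 / 1.976×10⁻⁸ = 18930 N = 18.93 kN.
σ_{steel} = P/A₂ = 18930/1125 = 16.82 MPa, tensile.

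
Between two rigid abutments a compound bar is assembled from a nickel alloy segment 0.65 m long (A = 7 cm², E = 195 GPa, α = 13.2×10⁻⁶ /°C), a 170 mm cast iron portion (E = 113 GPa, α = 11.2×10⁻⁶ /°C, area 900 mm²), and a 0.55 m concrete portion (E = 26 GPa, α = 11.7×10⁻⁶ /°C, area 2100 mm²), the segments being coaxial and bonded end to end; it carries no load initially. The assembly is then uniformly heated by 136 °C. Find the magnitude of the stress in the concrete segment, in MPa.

Free thermal expansion of the whole bar: Σ αᵢΔT Lᵢ = 13.2×10⁻⁶×136×650 + 11.2×10⁻⁶×136×170 + 11.7×10⁻⁶×136×550 = 2.301 mm.
Since the ends are fixed, an axial force P builds up, equal in every segment, with P · Σ Lᵢ/(AᵢEᵢ) = δ_free.
Σ Lᵢ/(AᵢEᵢ) = 650/(700×195×10³) + 170/(900×113×10³) + 550/(2100×26×10³) = 1.651×10⁻⁵ mm/N.
So P = 2.301 / 1.651×10⁻⁵ = 139.4 kN, compressive.
σ_{concrete} = P / A = 139400 / 2100 = 66.38 MPa.

σ ≈ 66.4 MPa (compressive)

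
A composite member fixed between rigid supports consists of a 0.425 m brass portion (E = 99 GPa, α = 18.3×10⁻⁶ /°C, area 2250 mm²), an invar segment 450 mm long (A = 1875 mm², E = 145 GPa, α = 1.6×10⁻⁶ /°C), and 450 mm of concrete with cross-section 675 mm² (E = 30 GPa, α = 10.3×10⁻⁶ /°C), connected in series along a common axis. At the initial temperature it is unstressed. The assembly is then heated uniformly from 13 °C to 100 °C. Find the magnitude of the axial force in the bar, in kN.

P ≈ 44.3 kN (compressive)

If the supports were absent, the total length change would be Σ αᵢΔT Lᵢ = 18.3×10⁻⁶×87×425 + 1.6×10⁻⁶×87×450 + 10.3×10⁻⁶×87×450 = 1.143 mm.
The rigid supports impose zero overall length change; the single axial force P common to all segments must satisfy P Σ Lᵢ/(AᵢEᵢ) = δ_free.
Σ Lᵢ/(AᵢEᵢ) = 425/(2250×99×10³) + 450/(1875×145×10³) + 450/(675×30×10³) = 2.579×10⁻⁵ mm/N.
Hence P = δ_free / Σ(L/AE) = 1.143/2.579×10⁻⁵ = 44.31 kN (compressive).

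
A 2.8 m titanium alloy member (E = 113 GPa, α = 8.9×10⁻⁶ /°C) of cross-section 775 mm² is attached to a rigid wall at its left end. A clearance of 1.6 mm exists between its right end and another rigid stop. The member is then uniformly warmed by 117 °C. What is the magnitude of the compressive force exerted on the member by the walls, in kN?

If the wall were absent the member would grow by αΔT L = 8.9×10⁻⁶ × 117 × 2800 = 2.916 mm.
After closing the 1.6 mm clearance, 2.916 − 1.6 = 1.316 mm of expansion remains to be suppressed by the wall.
So σ = E(δ_free − g)/L = 113×10³ × 1.316/2800 = 53.1 MPa.
Force on the wall = σA = 53.1 × 775 mm² = 41.15 kN.

P ≈ 41.1 kN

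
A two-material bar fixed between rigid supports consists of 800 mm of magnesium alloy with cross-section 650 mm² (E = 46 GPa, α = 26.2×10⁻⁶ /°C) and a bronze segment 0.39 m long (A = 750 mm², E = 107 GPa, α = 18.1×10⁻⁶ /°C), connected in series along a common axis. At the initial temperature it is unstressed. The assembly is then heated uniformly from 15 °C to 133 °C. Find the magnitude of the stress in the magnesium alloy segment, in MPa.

With the walls removed the bar would change length by δ_free = Σ αᵢΔT Lᵢ = 26.2×10⁻⁶×118×800 + 18.1×10⁻⁶×118×390 = 3.306 mm.
The walls prevent any net length change, so an axial force P (same in every segment) develops. Compatibility: P · Σ Lᵢ/(AᵢEᵢ) = δ_free.
The series flexibility is Σ Lᵢ/(AᵢEᵢ) = 800/(650×46×10³) + 390/(750×107×10³) = 3.162×10⁻⁵ mm/N.
P = 3.306 / 3.162×10⁻⁵ = 104600 N = 104.6 kN, compressive.
σ_{magnesium alloy} = P / A = 104600 / 650 = 160.9 MPa.

σ ≈ 161 MPa (compressive)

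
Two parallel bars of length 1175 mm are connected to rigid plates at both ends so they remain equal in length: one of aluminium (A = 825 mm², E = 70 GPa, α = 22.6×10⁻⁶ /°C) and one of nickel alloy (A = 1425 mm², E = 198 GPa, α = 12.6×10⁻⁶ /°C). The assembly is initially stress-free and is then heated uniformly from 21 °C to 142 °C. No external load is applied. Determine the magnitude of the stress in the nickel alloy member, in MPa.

Both members must finish at the same length. With the larger α, the aluminium tends to over-expand; the plates restrain it, putting the aluminium in compression and the nickel alloy in tension. With no external load the two internal forces are equal and opposite, magnitude P.
Equating the net (thermal + elastic) strains gives |α₁ − α₂|·ΔT = P·[1/(A₁E₁) + 1/(A₂E₂)].
|α₁ − α₂|·ΔT = 10×10⁻⁶ × 121 = 0.00121.
1/(A₁E₁) + 1/(A₂E₂) = 1/(825×70×10³) + 1/(1425×198×10³) = 2.086×10⁻⁸ N⁻¹.
P = 0.00121 / 2.086×10⁻⁸ = 58010 N = 58.01 kN.
σ_{nickel alloy} = P/A₂ = 58010/1425 = 40.71 MPa, tensile.

σ ≈ 40.7 MPa (tensile)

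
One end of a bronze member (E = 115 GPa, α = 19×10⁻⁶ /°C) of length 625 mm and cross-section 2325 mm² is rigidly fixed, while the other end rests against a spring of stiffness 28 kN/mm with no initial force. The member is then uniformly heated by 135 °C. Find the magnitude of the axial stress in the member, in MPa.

The unrestrained thermal change is αΔT L = 19×10⁻⁶ × 135 × 625 = 1.603 mm.
Let P be the compressive force at the spring. The member shortens elastically by PL/(AE) and the spring compresses by P/k; together these equal δ_free.
P [ L/(AE) + 1/k ] = δ_free → P [ 625/(2325×115×10³) + 1/(28×10³) ] = 1.603.
P = 1.603 / 3.805×10⁻⁵ = 42130 N.
σ = P/A = 42130/2325 = 18.12 MPa.

σ ≈ 18.1 MPa (compressive)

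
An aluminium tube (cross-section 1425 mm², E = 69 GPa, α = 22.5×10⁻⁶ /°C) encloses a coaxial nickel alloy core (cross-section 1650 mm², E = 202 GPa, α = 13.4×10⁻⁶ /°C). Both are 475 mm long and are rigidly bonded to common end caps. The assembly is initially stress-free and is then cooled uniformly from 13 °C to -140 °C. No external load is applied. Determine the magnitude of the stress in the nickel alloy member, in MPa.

σ ≈ 64.1 MPa (compressive)

The aluminium has the larger α, so on cooling it would change length more than the nickel alloy if both were free. The rigid plates force a common final length, so the aluminium is put into tension and the nickel alloy into compression, with equal and opposite forces P (no external load).
Equating the net (thermal + elastic) strains gives |α₁ − α₂|·ΔT = P·[1/(A₁E₁) + 1/(A₂E₂)].
|α₁ − α₂|·ΔT = 9.1×10⁻⁶ × 153 = 0.001392.
1/(A₁E₁) + 1/(A₂E₂) = 1/(1425×69×10³) + 1/(1650×202×10³) = 1.317×10⁻⁸ N⁻¹.
So P = 0.001392 / 1.317×10⁻⁸ = 105.7 kN.
σ_{nickel alloy} = P/A₂ = 105700/1650 = 64.07 MPa, compressive.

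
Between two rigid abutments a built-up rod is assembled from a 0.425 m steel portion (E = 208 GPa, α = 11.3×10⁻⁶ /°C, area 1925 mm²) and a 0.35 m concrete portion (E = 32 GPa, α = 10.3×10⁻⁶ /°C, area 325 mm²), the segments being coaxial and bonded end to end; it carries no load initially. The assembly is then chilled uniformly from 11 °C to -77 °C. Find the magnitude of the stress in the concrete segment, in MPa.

σ ≈ 65.6 MPa (tensile)

If the supports were absent, the total length change would be Σ αᵢΔT Lᵢ = 11.3×10⁻⁶×88×425 + 10.3×10⁻⁶×88×350 = 0.7399 mm.
The rigid supports impose zero overall length change; the single axial force P common to all segments must satisfy P Σ Lᵢ/(AᵢEᵢ) = δ_free.
Σ Lᵢ/(AᵢEᵢ) = 425/(1925×208×10³) + 350/(325×32×10³) = 3.472×10⁻⁵ mm/N.
Hence P = δ_free / Σ(L/AE) = 0.7399/3.472×10⁻⁵ = 21.31 kN (tensile).
σ_{concrete} = P / A = 21310 / 325 = 65.58 MPa.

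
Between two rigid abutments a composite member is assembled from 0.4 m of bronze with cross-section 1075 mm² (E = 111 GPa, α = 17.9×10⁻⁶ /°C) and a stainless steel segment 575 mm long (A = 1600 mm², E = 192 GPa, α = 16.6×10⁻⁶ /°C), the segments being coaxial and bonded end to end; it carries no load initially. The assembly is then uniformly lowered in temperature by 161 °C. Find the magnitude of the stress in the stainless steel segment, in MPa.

With the walls removed the bar would change length by δ_free = Σ αᵢΔT Lᵢ = 17.9×10⁻⁶×161×400 + 16.6×10⁻⁶×161×575 = 2.69 mm.
Since the ends are fixed, an axial force P builds up, equal in every segment, with P · Σ Lᵢ/(AᵢEᵢ) = δ_free.
Σ Lᵢ/(AᵢEᵢ) = 400/(1075×111×10³) + 575/(1600×192×10³) = 5.224×10⁻⁶ mm/N.
Hence P = δ_free / Σ(L/AE) = 2.69/5.224×10⁻⁶ = 514.8 kN (tensile).
σ_{stainless steel} = P / A = 514800 / 1600 = 321.8 MPa.

σ ≈ 322 MPa (tensile)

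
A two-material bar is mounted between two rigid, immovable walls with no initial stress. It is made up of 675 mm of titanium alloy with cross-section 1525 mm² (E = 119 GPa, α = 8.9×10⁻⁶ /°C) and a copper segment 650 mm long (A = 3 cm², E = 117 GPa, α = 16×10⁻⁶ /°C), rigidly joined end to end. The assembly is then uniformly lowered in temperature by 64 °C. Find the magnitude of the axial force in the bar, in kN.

P ≈ 47.2 kN (tensile)

If the supports were absent, the total length change would be Σ αᵢΔT Lᵢ = 8.9×10⁻⁶×64×675 + 16×10⁻⁶×64×650 = 1.05 mm.
The rigid supports impose zero overall length change; the single axial force P common to all segments must satisfy P Σ Lᵢ/(AᵢEᵢ) = δ_free.
Σ Lᵢ/(AᵢEᵢ) = 675/(1525×119×10³) + 650/(300×117×10³) = 2.224×10⁻⁵ mm/N.
Hence P = δ_free / Σ(L/AE) = 1.05/2.224×10⁻⁵ = 47.22 kN (tensile).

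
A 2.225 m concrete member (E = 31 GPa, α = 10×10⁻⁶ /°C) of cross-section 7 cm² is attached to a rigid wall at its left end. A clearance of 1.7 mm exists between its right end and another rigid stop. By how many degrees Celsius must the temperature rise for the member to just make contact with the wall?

Contact occurs when the free expansion equals the gap: αΔT L = 1.7 mm.
So ΔT = g/(αL) = 1.7/(10×10⁻⁶ × 2225) = 76.4 °C.

ΔT ≈ 76.4 °C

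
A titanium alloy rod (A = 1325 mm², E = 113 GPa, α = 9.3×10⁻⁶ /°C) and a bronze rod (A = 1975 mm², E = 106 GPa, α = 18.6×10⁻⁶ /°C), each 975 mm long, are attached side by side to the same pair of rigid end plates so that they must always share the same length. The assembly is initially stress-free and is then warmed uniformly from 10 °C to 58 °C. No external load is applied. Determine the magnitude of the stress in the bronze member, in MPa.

The bronze has the larger α, so on heating it would change length more than the titanium alloy if both were free. The rigid plates force a common final length, so the bronze is put into compression and the titanium alloy into tension, with equal and opposite forces P (no external load).
Equating the net (thermal + elastic) strains gives |α₁ − α₂|·ΔT = P·[1/(A₁E₁) + 1/(A₂E₂)].
|α₁ − α₂|·ΔT = 9.3×10⁻⁶ × 48 = 0.0004464.
1/(A₁E₁) + 1/(A₂E₂) = 1/(1325×113×10³) + 1/(1975×106×10³) = 1.146×10⁻⁸ N⁻¹.
So P = 0.0004464 / 1.146×10⁻⁸ = 38.97 kN.
σ_{bronze} = P/A₂ = 38970/1975 = 19.73 MPa, compressive.

σ ≈ 19.7 MPa (compressive)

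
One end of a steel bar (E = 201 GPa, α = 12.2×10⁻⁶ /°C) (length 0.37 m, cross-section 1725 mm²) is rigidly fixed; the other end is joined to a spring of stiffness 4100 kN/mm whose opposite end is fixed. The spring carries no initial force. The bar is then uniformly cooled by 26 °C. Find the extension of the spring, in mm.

δ ≈ 0.0218 mm

The unrestrained thermal change is αΔT L = 12.2×10⁻⁶ × 26 × 370 = 0.1174 mm.
Let P be the tensile force in the spring. The bar extends elastically by PL/(AE) and the spring stretches by P/k; together these equal δ_free.
So P = δ_free / [L/(AE) + 1/k] = 0.1174 / [ 370/(1725×201×10³) + 1/(4100×10³) ].
P = 0.1174 / 1.311×10⁻⁶ = 89520 N.
Spring extension = P/k = 89520/(4100×10³) = 0.02183 mm.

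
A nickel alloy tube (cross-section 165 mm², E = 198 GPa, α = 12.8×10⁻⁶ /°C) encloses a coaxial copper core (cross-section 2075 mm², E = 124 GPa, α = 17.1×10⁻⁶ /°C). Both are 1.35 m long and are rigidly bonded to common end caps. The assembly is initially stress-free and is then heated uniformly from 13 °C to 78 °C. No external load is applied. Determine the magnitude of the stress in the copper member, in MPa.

σ ≈ 3.9 MPa (compressive)

The copper has the larger α, so on heating it would change length more than the nickel alloy if both were free. The rigid plates force a common final length, so the copper is put into compression and the nickel alloy into tension, with equal and opposite forces P (no external load).
Compatibility of the two members (thermal + elastic change equal): (α₁ − α₂)ΔT = P·[1/(A₁E₁) + 1/(A₂E₂)].
|α₁ − α₂|·ΔT = 4.3×10⁻⁶ × 65 = 0.0002795.
1/(A₁E₁) + 1/(A₂E₂) = 1/(165×198×10³) + 1/(2075×124×10³) = 3.45×10⁻⁸ N⁻¹.
P = 0.0002795 / 3.45×10⁻⁸ = 8102 N = 8.102 kN.
σ_{copper} = P/A₂ = 8102/2075 = 3.905 MPa, compressive.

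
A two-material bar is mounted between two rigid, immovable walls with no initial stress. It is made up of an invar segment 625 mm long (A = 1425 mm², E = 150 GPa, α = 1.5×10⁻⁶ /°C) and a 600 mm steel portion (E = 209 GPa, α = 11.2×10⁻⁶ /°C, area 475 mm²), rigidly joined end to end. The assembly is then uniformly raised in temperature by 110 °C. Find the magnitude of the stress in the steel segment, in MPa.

σ ≈ 198 MPa (compressive)

With the walls removed the bar would change length by δ_free = Σ αᵢΔT Lᵢ = 1.5×10⁻⁶×110×625 + 11.2×10⁻⁶×110×600 = 0.8423 mm.
The walls prevent any net length change, so an axial force P (same in every segment) develops. Compatibility: P · Σ Lᵢ/(AᵢEᵢ) = δ_free.
Σ Lᵢ/(AᵢEᵢ) = 625/(1425×150×10³) + 600/(475×209×10³) = 8.968×10⁻⁶ mm/N.
So P = 0.8423 / 8.968×10⁻⁶ = 93.93 kN, compressive.
σ_{steel} = P / A = 93930 / 475 = 197.7 MPa.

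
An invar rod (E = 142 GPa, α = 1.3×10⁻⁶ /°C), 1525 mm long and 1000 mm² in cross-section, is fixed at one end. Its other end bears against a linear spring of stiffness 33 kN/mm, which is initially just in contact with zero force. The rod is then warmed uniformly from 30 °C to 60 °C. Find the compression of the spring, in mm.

δ ≈ 0.0439 mm

If the spring were absent the rod would lengthen by αΔT L = 1.3×10⁻⁶ × 30 × 1525 = 0.05948 mm.
With a force P in the spring, the elastic change of the rod is PL/(AE) and that of the spring is P/k; compatibility requires their sum to equal δ_free.
P [ L/(AE) + 1/k ] = δ_free → P [ 1525/(1000×142×10³) + 1/(33×10³) ] = 0.05948.
P = 0.05948 / 4.104×10⁻⁵ = 1449 N.
Spring compression = P/k = 1449/(33×10³) = 0.04391 mm.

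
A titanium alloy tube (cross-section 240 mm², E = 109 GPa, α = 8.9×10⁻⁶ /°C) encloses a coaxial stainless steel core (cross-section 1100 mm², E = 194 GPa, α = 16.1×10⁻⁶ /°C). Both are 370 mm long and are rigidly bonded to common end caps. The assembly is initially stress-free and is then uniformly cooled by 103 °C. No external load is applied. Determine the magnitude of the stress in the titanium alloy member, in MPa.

σ ≈ 72 MPa (compressive)

The stainless steel has the larger α, so on cooling it would change length more than the titanium alloy if both were free. The rigid plates force a common final length, so the stainless steel is put into tension and the titanium alloy into compression, with equal and opposite forces P (no external load).
Equating the net (thermal + elastic) strains gives |α₁ − α₂|·ΔT = P·[1/(A₁E₁) + 1/(A₂E₂)].
|α₁ − α₂|·ΔT = 7.2×10⁻⁶ × 103 = 0.0007416.
1/(A₁E₁) + 1/(A₂E₂) = 1/(240×109×10³) + 1/(1100×194×10³) = 4.291×10⁻⁸ N⁻¹.
P = 0.0007416 / 4.291×10⁻⁸ = 17280 N = 17.28 kN.
σ_{titanium alloy} = P/A₁ = 17280/240 = 72.01 MPa, compressive.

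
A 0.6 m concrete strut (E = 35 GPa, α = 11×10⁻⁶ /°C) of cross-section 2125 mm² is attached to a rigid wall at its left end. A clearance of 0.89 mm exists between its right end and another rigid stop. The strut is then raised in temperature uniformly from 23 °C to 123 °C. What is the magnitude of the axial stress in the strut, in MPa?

Free thermal elongation = αΔT L = 11×10⁻⁶ × 100 × 600 = 0.66 mm.
This is smaller than the 0.89 mm clearance, so the strut expands freely without reaching the stop — the stress is zero.

σ ≈ 0 MPa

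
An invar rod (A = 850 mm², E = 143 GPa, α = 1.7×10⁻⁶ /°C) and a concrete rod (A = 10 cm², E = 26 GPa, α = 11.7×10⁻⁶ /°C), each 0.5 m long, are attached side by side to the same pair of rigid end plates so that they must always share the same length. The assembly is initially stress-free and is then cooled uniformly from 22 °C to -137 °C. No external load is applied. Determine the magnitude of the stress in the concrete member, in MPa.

σ ≈ 34.1 MPa (tensile)

The concrete has the larger α, so on cooling it would change length more than the invar if both were free. The rigid plates force a common final length, so the concrete is put into tension and the invar into compression, with equal and opposite forces P (no external load).
Setting the final lengths equal and cancelling L: (α₁ − α₂)ΔT = P/(A₁E₁) + P/(A₂E₂).
|α₁ − α₂|·ΔT = 10×10⁻⁶ × 159 = 0.00159.
1/(A₁E₁) + 1/(A₂E₂) = 1/(850×143×10³) + 1/(1000×26×10³) = 4.669×10⁻⁸ N⁻¹.
So P = 0.00159 / 4.669×10⁻⁸ = 34.06 kN.
σ_{concrete} = P/A₂ = 34060/1000 = 34.06 MPa, tensile.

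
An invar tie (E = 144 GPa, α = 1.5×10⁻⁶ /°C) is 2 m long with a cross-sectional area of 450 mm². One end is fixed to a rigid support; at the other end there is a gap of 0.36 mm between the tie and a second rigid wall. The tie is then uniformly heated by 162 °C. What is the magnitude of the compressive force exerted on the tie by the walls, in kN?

Free thermal elongation = αΔT L = 1.5×10⁻⁶ × 162 × 2000 = 0.486 mm.
The gap closes (δ_free > 0.36 mm) and the wall then resists a further 0.486 − 0.36 = 0.126 mm of expansion.
Compatibility: PL/(AE) = 0.126 mm, so σ = P/A = E × (0.126/2000) = 9.072 MPa.
P = σA = 9.072 × 450 = 4.082 kN.

P ≈ 4.08 kN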